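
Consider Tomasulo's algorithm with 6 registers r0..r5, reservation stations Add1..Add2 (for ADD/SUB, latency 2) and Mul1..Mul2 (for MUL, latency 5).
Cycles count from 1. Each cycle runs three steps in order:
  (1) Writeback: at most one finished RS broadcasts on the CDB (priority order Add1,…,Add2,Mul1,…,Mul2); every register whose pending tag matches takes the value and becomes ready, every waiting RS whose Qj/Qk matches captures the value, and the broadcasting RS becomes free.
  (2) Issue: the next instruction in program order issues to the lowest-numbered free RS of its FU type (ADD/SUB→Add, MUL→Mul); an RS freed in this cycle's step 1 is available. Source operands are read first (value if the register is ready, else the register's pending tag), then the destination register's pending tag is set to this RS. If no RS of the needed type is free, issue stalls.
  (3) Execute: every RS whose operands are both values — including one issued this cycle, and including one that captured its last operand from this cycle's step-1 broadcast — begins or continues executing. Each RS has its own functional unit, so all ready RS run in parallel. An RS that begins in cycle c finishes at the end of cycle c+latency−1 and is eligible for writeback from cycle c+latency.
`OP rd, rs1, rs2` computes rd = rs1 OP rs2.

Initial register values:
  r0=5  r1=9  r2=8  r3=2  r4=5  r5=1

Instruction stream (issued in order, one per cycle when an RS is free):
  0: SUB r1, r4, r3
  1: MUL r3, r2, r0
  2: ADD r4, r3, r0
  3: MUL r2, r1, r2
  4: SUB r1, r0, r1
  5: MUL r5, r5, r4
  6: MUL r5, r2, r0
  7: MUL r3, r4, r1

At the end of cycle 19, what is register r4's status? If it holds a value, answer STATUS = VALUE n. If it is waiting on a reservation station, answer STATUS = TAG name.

STATUS = VALUE 45

c1: issue SUB r1<-Add1 | r0:5,r1:Add1,r2:8,r3:2,r4:5,r5:1
c2: issue MUL r3<-Mul1 | r0:5,r1:Add1,r2:8,r3:Mul1,r4:5,r5:1
c3: CDB Add1=3; issue ADD r4<-Add1 | r0:5,r1:3,r2:8,r3:Mul1,r4:Add1,r5:1
c4: issue MUL r2<-Mul2 | r0:5,r1:3,r2:Mul2,r3:Mul1,r4:Add1,r5:1
c5: issue SUB r1<-Add2 | r0:5,r1:Add2,r2:Mul2,r3:Mul1,r4:Add1,r5:1
c6: stall | r0:5,r1:Add2,r2:Mul2,r3:Mul1,r4:Add1,r5:1
c7: CDB Add2=2; stall | r0:5,r1:2,r2:Mul2,r3:Mul1,r4:Add1,r5:1
c8: CDB Mul1=40; issue MUL r5<-Mul1 | r0:5,r1:2,r2:Mul2,r3:40,r4:Add1,r5:Mul1
c9: CDB Mul2=24; issue MUL r5<-Mul2 | r0:5,r1:2,r2:24,r3:40,r4:Add1,r5:Mul2
c10: CDB Add1=45; stall | r0:5,r1:2,r2:24,r3:40,r4:45,r5:Mul2
c11: stall | r0:5,r1:2,r2:24,r3:40,r4:45,r5:Mul2
c12: stall | r0:5,r1:2,r2:24,r3:40,r4:45,r5:Mul2
c13: stall | r0:5,r1:2,r2:24,r3:40,r4:45,r5:Mul2
c14: CDB Mul2=120; issue MUL r3<-Mul2 | r0:5,r1:2,r2:24,r3:Mul2,r4:45,r5:120
c15: CDB Mul1=45 | r0:5,r1:2,r2:24,r3:Mul2,r4:45,r5:120
c16: - | r0:5,r1:2,r2:24,r3:Mul2,r4:45,r5:120
c17: - | r0:5,r1:2,r2:24,r3:Mul2,r4:45,r5:120
c18: - | r0:5,r1:2,r2:24,r3:Mul2,r4:45,r5:120
c19: CDB Mul2=90 | r0:5,r1:2,r2:24,r3:90,r4:45,r5:120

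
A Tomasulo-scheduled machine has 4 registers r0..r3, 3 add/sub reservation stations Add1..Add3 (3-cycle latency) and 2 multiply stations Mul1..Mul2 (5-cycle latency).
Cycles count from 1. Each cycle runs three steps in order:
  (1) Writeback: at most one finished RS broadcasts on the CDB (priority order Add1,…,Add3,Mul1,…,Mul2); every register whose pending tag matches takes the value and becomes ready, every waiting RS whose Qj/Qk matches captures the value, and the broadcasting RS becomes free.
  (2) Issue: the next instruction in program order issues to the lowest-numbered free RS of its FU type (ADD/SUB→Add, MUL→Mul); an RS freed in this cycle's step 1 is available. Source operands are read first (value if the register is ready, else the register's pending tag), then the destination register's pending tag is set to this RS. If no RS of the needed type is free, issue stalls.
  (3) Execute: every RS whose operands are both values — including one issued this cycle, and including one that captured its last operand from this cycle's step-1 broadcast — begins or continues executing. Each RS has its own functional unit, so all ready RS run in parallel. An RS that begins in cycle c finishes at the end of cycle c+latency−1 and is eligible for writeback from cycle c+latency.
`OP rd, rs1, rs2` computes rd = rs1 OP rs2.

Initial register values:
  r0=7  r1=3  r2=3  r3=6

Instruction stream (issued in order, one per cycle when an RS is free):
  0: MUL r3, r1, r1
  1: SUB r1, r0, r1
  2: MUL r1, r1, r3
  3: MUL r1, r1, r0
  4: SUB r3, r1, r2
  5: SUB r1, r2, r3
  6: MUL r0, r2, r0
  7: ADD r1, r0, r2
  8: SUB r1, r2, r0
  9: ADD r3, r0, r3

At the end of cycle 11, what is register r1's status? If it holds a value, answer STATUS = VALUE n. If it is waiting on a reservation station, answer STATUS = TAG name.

STATUS = TAG Add2

cycle 1: issue MUL r3<-Mul1 // r0:7,r1:3,r2:3,r3:Mul1
cycle 2: issue SUB r1<-Add1 // r0:7,r1:Add1,r2:3,r3:Mul1
cycle 3: issue MUL r1<-Mul2 // r0:7,r1:Mul2,r2:3,r3:Mul1
cycle 4: stall // r0:7,r1:Mul2,r2:3,r3:Mul1
cycle 5: CDB Add1=4; stall // r0:7,r1:Mul2,r2:3,r3:Mul1
cycle 6: CDB Mul1=9; issue MUL r1<-Mul1 // r0:7,r1:Mul1,r2:3,r3:9
cycle 7: issue SUB r3<-Add1 // r0:7,r1:Mul1,r2:3,r3:Add1
cycle 8: issue SUB r1<-Add2 // r0:7,r1:Add2,r2:3,r3:Add1
cycle 9: stall // r0:7,r1:Add2,r2:3,r3:Add1
cycle 10: stall // r0:7,r1:Add2,r2:3,r3:Add1
cycle 11: CDB Mul2=36; issue MUL r0<-Mul2 // r0:Mul2,r1:Add2,r2:3,r3:Add1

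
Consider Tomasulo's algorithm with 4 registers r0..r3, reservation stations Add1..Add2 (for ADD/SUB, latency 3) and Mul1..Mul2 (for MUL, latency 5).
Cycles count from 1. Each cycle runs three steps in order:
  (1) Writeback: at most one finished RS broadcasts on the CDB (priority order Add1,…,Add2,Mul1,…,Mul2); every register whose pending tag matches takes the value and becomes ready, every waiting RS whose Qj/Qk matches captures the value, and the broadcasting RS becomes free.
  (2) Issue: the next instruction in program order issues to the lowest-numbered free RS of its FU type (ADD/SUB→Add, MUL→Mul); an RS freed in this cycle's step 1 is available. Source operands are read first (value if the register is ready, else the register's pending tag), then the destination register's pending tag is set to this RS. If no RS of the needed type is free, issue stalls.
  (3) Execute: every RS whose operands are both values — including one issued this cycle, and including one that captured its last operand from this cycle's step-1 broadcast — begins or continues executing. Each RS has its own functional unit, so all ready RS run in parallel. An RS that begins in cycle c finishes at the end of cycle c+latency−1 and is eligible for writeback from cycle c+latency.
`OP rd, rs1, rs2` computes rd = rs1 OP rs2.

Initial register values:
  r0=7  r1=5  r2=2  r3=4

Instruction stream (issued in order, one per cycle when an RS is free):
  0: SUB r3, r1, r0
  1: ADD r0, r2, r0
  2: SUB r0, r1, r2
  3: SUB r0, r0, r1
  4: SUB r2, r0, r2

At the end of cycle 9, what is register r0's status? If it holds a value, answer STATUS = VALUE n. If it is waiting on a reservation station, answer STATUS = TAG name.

STATUS = TAG Add2

cycle 1: issue SUB r3<-Add1 // r0:7,r1:5,r2:2,r3:Add1
cycle 2: issue ADD r0<-Add2 // r0:Add2,r1:5,r2:2,r3:Add1
cycle 3: stall // r0:Add2,r1:5,r2:2,r3:Add1
cycle 4: CDB Add1=-2; issue SUB r0<-Add1 // r0:Add1,r1:5,r2:2,r3:-2
cycle 5: CDB Add2=9; issue SUB r0<-Add2 // r0:Add2,r1:5,r2:2,r3:-2
cycle 6: stall // r0:Add2,r1:5,r2:2,r3:-2
cycle 7: CDB Add1=3; issue SUB r2<-Add1 // r0:Add2,r1:5,r2:Add1,r3:-2
cycle 8: - // r0:Add2,r1:5,r2:Add1,r3:-2
cycle 9: - // r0:Add2,r1:5,r2:Add1,r3:-2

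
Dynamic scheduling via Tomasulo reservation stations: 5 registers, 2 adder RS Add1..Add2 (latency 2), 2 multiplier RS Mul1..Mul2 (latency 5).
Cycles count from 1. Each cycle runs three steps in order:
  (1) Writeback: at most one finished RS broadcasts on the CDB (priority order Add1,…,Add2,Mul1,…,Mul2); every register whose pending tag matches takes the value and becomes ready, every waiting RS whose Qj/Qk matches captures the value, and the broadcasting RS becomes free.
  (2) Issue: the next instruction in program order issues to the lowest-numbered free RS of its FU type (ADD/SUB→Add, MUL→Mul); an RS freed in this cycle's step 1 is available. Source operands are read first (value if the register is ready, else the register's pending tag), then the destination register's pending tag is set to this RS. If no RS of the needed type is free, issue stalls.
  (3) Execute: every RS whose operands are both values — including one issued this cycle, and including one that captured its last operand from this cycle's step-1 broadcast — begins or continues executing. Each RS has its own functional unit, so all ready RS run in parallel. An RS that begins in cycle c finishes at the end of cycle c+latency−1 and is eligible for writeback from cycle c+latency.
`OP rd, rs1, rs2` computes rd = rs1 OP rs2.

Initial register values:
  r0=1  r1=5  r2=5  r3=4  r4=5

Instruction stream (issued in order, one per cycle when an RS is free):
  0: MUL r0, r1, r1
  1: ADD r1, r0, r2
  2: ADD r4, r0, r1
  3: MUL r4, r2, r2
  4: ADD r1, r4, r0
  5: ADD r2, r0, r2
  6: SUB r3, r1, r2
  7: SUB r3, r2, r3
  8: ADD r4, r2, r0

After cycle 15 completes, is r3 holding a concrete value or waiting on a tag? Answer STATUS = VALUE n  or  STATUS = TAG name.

STATUS = TAG Add2

  c1: issue MUL r0<-Mul1  regs: r0:Mul1,r1:5,r2:5,r3:4,r4:5
  c2: issue ADD r1<-Add1  regs: r0:Mul1,r1:Add1,r2:5,r3:4,r4:5
  c3: issue ADD r4<-Add2  regs: r0:Mul1,r1:Add1,r2:5,r3:4,r4:Add2
  c4: issue MUL r4<-Mul2  regs: r0:Mul1,r1:Add1,r2:5,r3:4,r4:Mul2
  c5: stall  regs: r0:Mul1,r1:Add1,r2:5,r3:4,r4:Mul2
  c6: CDB Mul1=25; stall  regs: r0:25,r1:Add1,r2:5,r3:4,r4:Mul2
  c7: stall  regs: r0:25,r1:Add1,r2:5,r3:4,r4:Mul2
  c8: CDB Add1=30; issue ADD r1<-Add1  regs: r0:25,r1:Add1,r2:5,r3:4,r4:Mul2
  c9: CDB Mul2=25; stall  regs: r0:25,r1:Add1,r2:5,r3:4,r4:25
  c10: CDB Add2=55; issue ADD r2<-Add2  regs: r0:25,r1:Add1,r2:Add2,r3:4,r4:25
  c11: CDB Add1=50; issue SUB r3<-Add1  regs: r0:25,r1:50,r2:Add2,r3:Add1,r4:25
  c12: CDB Add2=30; issue SUB r3<-Add2  regs: r0:25,r1:50,r2:30,r3:Add2,r4:25
  c13: stall  regs: r0:25,r1:50,r2:30,r3:Add2,r4:25
  c14: CDB Add1=20; issue ADD r4<-Add1  regs: r0:25,r1:50,r2:30,r3:Add2,r4:Add1
  c15: -  regs: r0:25,r1:50,r2:30,r3:Add2,r4:Add1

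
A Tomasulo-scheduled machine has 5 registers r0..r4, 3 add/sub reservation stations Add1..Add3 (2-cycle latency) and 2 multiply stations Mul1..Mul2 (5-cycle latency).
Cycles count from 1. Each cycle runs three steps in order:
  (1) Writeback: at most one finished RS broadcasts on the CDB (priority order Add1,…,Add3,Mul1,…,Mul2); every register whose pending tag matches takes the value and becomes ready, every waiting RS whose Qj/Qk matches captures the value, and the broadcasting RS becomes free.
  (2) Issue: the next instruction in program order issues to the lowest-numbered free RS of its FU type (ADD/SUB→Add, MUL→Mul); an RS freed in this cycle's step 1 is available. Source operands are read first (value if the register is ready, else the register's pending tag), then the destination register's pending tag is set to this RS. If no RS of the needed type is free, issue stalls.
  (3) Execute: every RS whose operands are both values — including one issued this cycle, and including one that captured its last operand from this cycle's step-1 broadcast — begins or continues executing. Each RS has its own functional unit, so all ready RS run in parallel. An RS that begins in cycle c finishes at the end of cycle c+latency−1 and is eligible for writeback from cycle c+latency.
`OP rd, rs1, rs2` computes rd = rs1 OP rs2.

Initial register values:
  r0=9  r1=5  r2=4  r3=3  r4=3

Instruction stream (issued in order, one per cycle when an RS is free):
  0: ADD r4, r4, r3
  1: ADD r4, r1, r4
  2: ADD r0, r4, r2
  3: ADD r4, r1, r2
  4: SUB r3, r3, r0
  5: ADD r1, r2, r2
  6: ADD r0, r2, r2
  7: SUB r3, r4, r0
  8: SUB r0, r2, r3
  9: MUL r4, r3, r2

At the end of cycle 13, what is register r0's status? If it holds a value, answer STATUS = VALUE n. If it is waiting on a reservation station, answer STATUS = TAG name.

STATUS = VALUE 3

cycle 1: issue ADD r4<-Add1 // r0:9,r1:5,r2:4,r3:3,r4:Add1
cycle 2: issue ADD r4<-Add2 // r0:9,r1:5,r2:4,r3:3,r4:Add2
cycle 3: CDB Add1=6; issue ADD r0<-Add1 // r0:Add1,r1:5,r2:4,r3:3,r4:Add2
cycle 4: issue ADD r4<-Add3 // r0:Add1,r1:5,r2:4,r3:3,r4:Add3
cycle 5: CDB Add2=11; issue SUB r3<-Add2 // r0:Add1,r1:5,r2:4,r3:Add2,r4:Add3
cycle 6: CDB Add3=9; issue ADD r1<-Add3 // r0:Add1,r1:Add3,r2:4,r3:Add2,r4:9
cycle 7: CDB Add1=15; issue ADD r0<-Add1 // r0:Add1,r1:Add3,r2:4,r3:Add2,r4:9
cycle 8: CDB Add3=8; issue SUB r3<-Add3 // r0:Add1,r1:8,r2:4,r3:Add3,r4:9
cycle 9: CDB Add1=8; issue SUB r0<-Add1 // r0:Add1,r1:8,r2:4,r3:Add3,r4:9
cycle 10: CDB Add2=-12; issue MUL r4<-Mul1 // r0:Add1,r1:8,r2:4,r3:Add3,r4:Mul1
cycle 11: CDB Add3=1 // r0:Add1,r1:8,r2:4,r3:1,r4:Mul1
cycle 12: - // r0:Add1,r1:8,r2:4,r3:1,r4:Mul1
cycle 13: CDB Add1=3 // r0:3,r1:8,r2:4,r3:1,r4:Mul1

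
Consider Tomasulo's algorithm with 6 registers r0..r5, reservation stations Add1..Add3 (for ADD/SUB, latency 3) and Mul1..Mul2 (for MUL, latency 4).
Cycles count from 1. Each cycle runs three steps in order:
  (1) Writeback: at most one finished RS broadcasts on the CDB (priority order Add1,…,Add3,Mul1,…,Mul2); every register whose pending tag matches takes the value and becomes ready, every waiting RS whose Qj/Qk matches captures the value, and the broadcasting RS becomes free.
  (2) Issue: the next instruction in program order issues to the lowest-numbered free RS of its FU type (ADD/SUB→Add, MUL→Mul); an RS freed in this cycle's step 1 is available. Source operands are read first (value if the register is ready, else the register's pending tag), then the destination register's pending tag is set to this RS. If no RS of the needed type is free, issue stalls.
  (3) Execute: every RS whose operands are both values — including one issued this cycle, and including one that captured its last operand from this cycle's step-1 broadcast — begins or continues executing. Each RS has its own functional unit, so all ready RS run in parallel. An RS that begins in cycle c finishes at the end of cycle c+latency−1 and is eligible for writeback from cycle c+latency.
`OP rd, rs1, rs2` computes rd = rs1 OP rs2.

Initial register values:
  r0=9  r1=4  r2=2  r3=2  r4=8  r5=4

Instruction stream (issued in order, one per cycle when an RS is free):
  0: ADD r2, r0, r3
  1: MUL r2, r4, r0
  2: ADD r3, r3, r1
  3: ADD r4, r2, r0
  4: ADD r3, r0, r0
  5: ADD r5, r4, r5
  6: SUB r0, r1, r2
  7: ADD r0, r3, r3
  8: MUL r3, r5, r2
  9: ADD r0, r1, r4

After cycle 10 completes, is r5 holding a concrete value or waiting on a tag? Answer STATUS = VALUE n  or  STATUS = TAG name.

STATUS = TAG Add2

  c1: issue ADD r2<-Add1  regs: r0:9,r1:4,r2:Add1,r3:2,r4:8,r5:4
  c2: issue MUL r2<-Mul1  regs: r0:9,r1:4,r2:Mul1,r3:2,r4:8,r5:4
  c3: issue ADD r3<-Add2  regs: r0:9,r1:4,r2:Mul1,r3:Add2,r4:8,r5:4
  c4: CDB Add1=11; issue ADD r4<-Add1  regs: r0:9,r1:4,r2:Mul1,r3:Add2,r4:Add1,r5:4
  c5: issue ADD r3<-Add3  regs: r0:9,r1:4,r2:Mul1,r3:Add3,r4:Add1,r5:4
  c6: CDB Add2=6; issue ADD r5<-Add2  regs: r0:9,r1:4,r2:Mul1,r3:Add3,r4:Add1,r5:Add2
  c7: CDB Mul1=72; stall  regs: r0:9,r1:4,r2:72,r3:Add3,r4:Add1,r5:Add2
  c8: CDB Add3=18; issue SUB r0<-Add3  regs: r0:Add3,r1:4,r2:72,r3:18,r4:Add1,r5:Add2
  c9: stall  regs: r0:Add3,r1:4,r2:72,r3:18,r4:Add1,r5:Add2
  c10: CDB Add1=81; issue ADD r0<-Add1  regs: r0:Add1,r1:4,r2:72,r3:18,r4:81,r5:Add2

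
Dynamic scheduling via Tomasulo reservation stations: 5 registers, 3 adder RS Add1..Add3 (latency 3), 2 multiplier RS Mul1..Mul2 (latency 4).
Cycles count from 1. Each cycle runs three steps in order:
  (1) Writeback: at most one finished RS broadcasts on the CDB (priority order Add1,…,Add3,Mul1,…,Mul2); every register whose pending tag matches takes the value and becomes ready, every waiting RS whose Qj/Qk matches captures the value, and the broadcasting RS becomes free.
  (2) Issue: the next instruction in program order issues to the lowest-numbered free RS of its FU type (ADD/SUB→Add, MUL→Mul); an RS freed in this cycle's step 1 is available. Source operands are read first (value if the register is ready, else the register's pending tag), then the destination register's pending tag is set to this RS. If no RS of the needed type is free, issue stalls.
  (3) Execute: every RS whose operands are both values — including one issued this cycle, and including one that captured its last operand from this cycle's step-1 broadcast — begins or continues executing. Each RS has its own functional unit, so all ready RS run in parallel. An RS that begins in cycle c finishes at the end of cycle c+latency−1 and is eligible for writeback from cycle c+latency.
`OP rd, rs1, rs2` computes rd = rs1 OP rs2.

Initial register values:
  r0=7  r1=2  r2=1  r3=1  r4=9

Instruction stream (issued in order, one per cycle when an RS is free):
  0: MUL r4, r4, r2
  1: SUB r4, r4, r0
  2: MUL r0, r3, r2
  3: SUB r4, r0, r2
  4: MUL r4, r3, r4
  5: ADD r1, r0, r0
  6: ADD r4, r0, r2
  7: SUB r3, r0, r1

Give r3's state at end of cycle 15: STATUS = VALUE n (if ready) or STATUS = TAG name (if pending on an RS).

STATUS = VALUE -1

cycle 1: issue MUL r4<-Mul1 // r0:7,r1:2,r2:1,r3:1,r4:Mul1
cycle 2: issue SUB r4<-Add1 // r0:7,r1:2,r2:1,r3:1,r4:Add1
cycle 3: issue MUL r0<-Mul2 // r0:Mul2,r1:2,r2:1,r3:1,r4:Add1
cycle 4: issue SUB r4<-Add2 // r0:Mul2,r1:2,r2:1,r3:1,r4:Add2
cycle 5: CDB Mul1=9; issue MUL r4<-Mul1 // r0:Mul2,r1:2,r2:1,r3:1,r4:Mul1
cycle 6: issue ADD r1<-Add3 // r0:Mul2,r1:Add3,r2:1,r3:1,r4:Mul1
cycle 7: CDB Mul2=1; stall // r0:1,r1:Add3,r2:1,r3:1,r4:Mul1
cycle 8: CDB Add1=2; issue ADD r4<-Add1 // r0:1,r1:Add3,r2:1,r3:1,r4:Add1
cycle 9: stall // r0:1,r1:Add3,r2:1,r3:1,r4:Add1
cycle 10: CDB Add2=0; issue SUB r3<-Add2 // r0:1,r1:Add3,r2:1,r3:Add2,r4:Add1
cycle 11: CDB Add1=2 // r0:1,r1:Add3,r2:1,r3:Add2,r4:2
cycle 12: CDB Add3=2 // r0:1,r1:2,r2:1,r3:Add2,r4:2
cycle 13: - // r0:1,r1:2,r2:1,r3:Add2,r4:2
cycle 14: CDB Mul1=0 // r0:1,r1:2,r2:1,r3:Add2,r4:2
cycle 15: CDB Add2=-1 // r0:1,r1:2,r2:1,r3:-1,r4:2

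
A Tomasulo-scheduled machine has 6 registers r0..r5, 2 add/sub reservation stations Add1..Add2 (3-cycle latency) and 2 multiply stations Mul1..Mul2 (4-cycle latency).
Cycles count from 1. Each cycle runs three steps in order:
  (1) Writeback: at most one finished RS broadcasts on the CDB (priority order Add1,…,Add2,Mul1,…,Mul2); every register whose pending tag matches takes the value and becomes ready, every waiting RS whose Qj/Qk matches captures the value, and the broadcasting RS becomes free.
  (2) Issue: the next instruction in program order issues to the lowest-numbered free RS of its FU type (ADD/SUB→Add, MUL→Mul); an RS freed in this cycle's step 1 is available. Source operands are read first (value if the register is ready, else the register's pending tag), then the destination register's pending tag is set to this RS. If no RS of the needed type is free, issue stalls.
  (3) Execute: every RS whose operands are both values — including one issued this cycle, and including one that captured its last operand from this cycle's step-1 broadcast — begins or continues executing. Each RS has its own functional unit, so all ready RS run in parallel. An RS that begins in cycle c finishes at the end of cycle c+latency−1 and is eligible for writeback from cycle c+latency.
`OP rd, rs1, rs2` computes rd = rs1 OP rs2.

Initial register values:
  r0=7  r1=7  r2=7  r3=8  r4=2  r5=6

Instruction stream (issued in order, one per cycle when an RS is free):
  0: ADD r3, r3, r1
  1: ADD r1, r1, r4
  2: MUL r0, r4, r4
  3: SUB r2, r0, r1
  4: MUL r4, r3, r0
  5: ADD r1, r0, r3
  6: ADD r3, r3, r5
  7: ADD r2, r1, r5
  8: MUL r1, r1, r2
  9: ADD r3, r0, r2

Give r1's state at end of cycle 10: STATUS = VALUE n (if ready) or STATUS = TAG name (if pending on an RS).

STATUS = TAG Add2

  c1: issue ADD r3<-Add1  regs: r0:7,r1:7,r2:7,r3:Add1,r4:2,r5:6
  c2: issue ADD r1<-Add2  regs: r0:7,r1:Add2,r2:7,r3:Add1,r4:2,r5:6
  c3: issue MUL r0<-Mul1  regs: r0:Mul1,r1:Add2,r2:7,r3:Add1,r4:2,r5:6
  c4: CDB Add1=15; issue SUB r2<-Add1  regs: r0:Mul1,r1:Add2,r2:Add1,r3:15,r4:2,r5:6
  c5: CDB Add2=9; issue MUL r4<-Mul2  regs: r0:Mul1,r1:9,r2:Add1,r3:15,r4:Mul2,r5:6
  c6: issue ADD r1<-Add2  regs: r0:Mul1,r1:Add2,r2:Add1,r3:15,r4:Mul2,r5:6
  c7: CDB Mul1=4; stall  regs: r0:4,r1:Add2,r2:Add1,r3:15,r4:Mul2,r5:6
  c8: stall  regs: r0:4,r1:Add2,r2:Add1,r3:15,r4:Mul2,r5:6
  c9: stall  regs: r0:4,r1:Add2,r2:Add1,r3:15,r4:Mul2,r5:6
  c10: CDB Add1=-5; issue ADD r3<-Add1  regs: r0:4,r1:Add2,r2:-5,r3:Add1,r4:Mul2,r5:6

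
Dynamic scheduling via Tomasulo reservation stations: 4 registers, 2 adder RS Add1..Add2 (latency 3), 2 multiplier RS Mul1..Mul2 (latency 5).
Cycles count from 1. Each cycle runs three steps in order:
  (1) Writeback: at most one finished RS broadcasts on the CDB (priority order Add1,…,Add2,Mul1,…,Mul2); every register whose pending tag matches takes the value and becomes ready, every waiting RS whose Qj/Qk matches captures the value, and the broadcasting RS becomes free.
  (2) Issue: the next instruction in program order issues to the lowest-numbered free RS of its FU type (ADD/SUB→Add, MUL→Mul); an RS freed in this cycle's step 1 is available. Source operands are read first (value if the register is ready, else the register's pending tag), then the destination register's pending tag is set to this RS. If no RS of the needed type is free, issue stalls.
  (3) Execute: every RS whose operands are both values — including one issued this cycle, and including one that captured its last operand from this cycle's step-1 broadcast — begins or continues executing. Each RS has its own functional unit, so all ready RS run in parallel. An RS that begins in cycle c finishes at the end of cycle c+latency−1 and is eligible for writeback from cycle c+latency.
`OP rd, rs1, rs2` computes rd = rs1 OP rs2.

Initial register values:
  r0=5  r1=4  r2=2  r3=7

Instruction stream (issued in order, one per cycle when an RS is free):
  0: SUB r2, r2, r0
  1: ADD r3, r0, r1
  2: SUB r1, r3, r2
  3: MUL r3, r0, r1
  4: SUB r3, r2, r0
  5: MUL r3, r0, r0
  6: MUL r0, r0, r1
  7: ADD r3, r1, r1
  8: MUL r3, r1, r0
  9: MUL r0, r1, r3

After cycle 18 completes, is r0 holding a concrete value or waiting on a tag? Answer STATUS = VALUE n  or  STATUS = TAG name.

cycle 1: issue SUB r2<-Add1 // r0:5,r1:4,r2:Add1,r3:7
cycle 2: issue ADD r3<-Add2 // r0:5,r1:4,r2:Add1,r3:Add2
cycle 3: stall // r0:5,r1:4,r2:Add1,r3:Add2
cycle 4: CDB Add1=-3; issue SUB r1<-Add1 // r0:5,r1:Add1,r2:-3,r3:Add2
cycle 5: CDB Add2=9; issue MUL r3<-Mul1 // r0:5,r1:Add1,r2:-3,r3:Mul1
cycle 6: issue SUB r3<-Add2 // r0:5,r1:Add1,r2:-3,r3:Add2
cycle 7: issue MUL r3<-Mul2 // r0:5,r1:Add1,r2:-3,r3:Mul2
cycle 8: CDB Add1=12; stall // r0:5,r1:12,r2:-3,r3:Mul2
cycle 9: CDB Add2=-8; stall // r0:5,r1:12,r2:-3,r3:Mul2
cycle 10: stall // r0:5,r1:12,r2:-3,r3:Mul2
cycle 11: stall // r0:5,r1:12,r2:-3,r3:Mul2
cycle 12: CDB Mul2=25; issue MUL r0<-Mul2 // r0:Mul2,r1:12,r2:-3,r3:25
cycle 13: CDB Mul1=60; issue ADD r3<-Add1 // r0:Mul2,r1:12,r2:-3,r3:Add1
cycle 14: issue MUL r3<-Mul1 // r0:Mul2,r1:12,r2:-3,r3:Mul1
cycle 15: stall // r0:Mul2,r1:12,r2:-3,r3:Mul1
cycle 16: CDB Add1=24; stall // r0:Mul2,r1:12,r2:-3,r3:Mul1
cycle 17: CDB Mul2=60; issue MUL r0<-Mul2 // r0:Mul2,r1:12,r2:-3,r3:Mul1
cycle 18: - // r0:Mul2,r1:12,r2:-3,r3:Mul1

STATUS = TAG Mul2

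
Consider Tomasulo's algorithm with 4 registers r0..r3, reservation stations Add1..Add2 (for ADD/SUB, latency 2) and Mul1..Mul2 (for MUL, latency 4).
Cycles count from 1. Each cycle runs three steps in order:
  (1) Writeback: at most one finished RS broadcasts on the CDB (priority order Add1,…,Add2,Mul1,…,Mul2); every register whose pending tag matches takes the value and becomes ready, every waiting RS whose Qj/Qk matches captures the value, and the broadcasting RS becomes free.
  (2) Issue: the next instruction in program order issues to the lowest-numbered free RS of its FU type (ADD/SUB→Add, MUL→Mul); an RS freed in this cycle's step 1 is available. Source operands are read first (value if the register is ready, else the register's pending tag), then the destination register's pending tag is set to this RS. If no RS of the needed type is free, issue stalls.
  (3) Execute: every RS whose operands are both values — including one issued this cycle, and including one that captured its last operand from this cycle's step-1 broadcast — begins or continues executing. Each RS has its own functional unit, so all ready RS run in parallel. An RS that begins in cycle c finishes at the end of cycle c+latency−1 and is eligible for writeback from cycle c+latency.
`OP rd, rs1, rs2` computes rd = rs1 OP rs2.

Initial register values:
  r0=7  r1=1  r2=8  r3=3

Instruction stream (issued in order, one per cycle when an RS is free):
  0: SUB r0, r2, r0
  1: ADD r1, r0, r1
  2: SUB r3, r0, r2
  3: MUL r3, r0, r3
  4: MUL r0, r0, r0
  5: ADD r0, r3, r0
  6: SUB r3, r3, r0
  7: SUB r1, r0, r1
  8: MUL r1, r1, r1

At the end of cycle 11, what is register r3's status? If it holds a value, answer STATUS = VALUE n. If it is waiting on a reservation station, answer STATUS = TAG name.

c1: issue SUB r0<-Add1 | r0:Add1,r1:1,r2:8,r3:3
c2: issue ADD r1<-Add2 | r0:Add1,r1:Add2,r2:8,r3:3
c3: CDB Add1=1; issue SUB r3<-Add1 | r0:1,r1:Add2,r2:8,r3:Add1
c4: issue MUL r3<-Mul1 | r0:1,r1:Add2,r2:8,r3:Mul1
c5: CDB Add1=-7; issue MUL r0<-Mul2 | r0:Mul2,r1:Add2,r2:8,r3:Mul1
c6: CDB Add2=2; issue ADD r0<-Add1 | r0:Add1,r1:2,r2:8,r3:Mul1
c7: issue SUB r3<-Add2 | r0:Add1,r1:2,r2:8,r3:Add2
c8: stall | r0:Add1,r1:2,r2:8,r3:Add2
c9: CDB Mul1=-7; stall | r0:Add1,r1:2,r2:8,r3:Add2
c10: CDB Mul2=1; stall | r0:Add1,r1:2,r2:8,r3:Add2
c11: stall | r0:Add1,r1:2,r2:8,r3:Add2

STATUS = TAG Add2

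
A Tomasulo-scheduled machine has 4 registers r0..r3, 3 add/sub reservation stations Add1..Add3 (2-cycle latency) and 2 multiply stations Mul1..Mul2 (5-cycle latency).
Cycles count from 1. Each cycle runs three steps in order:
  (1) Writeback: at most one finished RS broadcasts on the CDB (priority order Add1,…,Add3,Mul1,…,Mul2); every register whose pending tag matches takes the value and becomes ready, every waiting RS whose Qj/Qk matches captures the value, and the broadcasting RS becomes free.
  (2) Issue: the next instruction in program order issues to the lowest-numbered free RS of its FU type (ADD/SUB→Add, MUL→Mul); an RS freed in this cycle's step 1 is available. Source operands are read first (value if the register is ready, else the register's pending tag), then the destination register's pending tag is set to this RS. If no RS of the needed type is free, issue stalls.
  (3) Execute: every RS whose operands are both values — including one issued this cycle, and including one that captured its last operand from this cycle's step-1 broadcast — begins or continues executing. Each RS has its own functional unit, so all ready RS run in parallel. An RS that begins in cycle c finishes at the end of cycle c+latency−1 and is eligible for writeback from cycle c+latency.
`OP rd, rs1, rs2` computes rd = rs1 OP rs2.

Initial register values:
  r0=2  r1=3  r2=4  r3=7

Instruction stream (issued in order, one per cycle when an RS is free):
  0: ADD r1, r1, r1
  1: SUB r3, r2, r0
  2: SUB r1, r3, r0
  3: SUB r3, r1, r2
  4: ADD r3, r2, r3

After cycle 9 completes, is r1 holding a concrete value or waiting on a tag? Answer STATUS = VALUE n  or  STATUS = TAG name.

STATUS = VALUE 0

cycle 1: issue ADD r1<-Add1 // r0:2,r1:Add1,r2:4,r3:7
cycle 2: issue SUB r3<-Add2 // r0:2,r1:Add1,r2:4,r3:Add2
cycle 3: CDB Add1=6; issue SUB r1<-Add1 // r0:2,r1:Add1,r2:4,r3:Add2
cycle 4: CDB Add2=2; issue SUB r3<-Add2 // r0:2,r1:Add1,r2:4,r3:Add2
cycle 5: issue ADD r3<-Add3 // r0:2,r1:Add1,r2:4,r3:Add3
cycle 6: CDB Add1=0 // r0:2,r1:0,r2:4,r3:Add3
cycle 7: - // r0:2,r1:0,r2:4,r3:Add3
cycle 8: CDB Add2=-4 // r0:2,r1:0,r2:4,r3:Add3
cycle 9: - // r0:2,r1:0,r2:4,r3:Add3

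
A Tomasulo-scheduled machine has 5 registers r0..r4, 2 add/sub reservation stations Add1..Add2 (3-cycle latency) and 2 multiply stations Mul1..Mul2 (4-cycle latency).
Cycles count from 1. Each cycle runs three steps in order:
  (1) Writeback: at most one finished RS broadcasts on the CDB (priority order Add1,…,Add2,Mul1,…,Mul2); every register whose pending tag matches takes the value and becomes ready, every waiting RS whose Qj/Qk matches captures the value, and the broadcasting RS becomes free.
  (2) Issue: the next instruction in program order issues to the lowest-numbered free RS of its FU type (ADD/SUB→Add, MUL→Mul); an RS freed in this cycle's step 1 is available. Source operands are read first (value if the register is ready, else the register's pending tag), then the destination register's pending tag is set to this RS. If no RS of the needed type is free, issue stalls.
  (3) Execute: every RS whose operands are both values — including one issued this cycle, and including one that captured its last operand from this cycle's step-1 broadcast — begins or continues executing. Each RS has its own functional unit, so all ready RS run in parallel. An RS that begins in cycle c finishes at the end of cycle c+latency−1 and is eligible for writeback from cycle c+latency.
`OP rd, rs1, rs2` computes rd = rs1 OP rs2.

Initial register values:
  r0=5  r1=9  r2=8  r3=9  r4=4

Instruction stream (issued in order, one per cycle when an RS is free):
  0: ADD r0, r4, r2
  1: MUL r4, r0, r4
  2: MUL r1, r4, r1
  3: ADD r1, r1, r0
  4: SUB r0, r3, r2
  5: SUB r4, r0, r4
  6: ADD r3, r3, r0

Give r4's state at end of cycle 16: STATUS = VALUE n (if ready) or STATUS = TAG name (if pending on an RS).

STATUS = VALUE -47

cycle 1: issue ADD r0<-Add1 // r0:Add1,r1:9,r2:8,r3:9,r4:4
cycle 2: issue MUL r4<-Mul1 // r0:Add1,r1:9,r2:8,r3:9,r4:Mul1
cycle 3: issue MUL r1<-Mul2 // r0:Add1,r1:Mul2,r2:8,r3:9,r4:Mul1
cycle 4: CDB Add1=12; issue ADD r1<-Add1 // r0:12,r1:Add1,r2:8,r3:9,r4:Mul1
cycle 5: issue SUB r0<-Add2 // r0:Add2,r1:Add1,r2:8,r3:9,r4:Mul1
cycle 6: stall // r0:Add2,r1:Add1,r2:8,r3:9,r4:Mul1
cycle 7: stall // r0:Add2,r1:Add1,r2:8,r3:9,r4:Mul1
cycle 8: CDB Add2=1; issue SUB r4<-Add2 // r0:1,r1:Add1,r2:8,r3:9,r4:Add2
cycle 9: CDB Mul1=48; stall // r0:1,r1:Add1,r2:8,r3:9,r4:Add2
cycle 10: stall // r0:1,r1:Add1,r2:8,r3:9,r4:Add2
cycle 11: stall // r0:1,r1:Add1,r2:8,r3:9,r4:Add2
cycle 12: CDB Add2=-47; issue ADD r3<-Add2 // r0:1,r1:Add1,r2:8,r3:Add2,r4:-47
cycle 13: CDB Mul2=432 // r0:1,r1:Add1,r2:8,r3:Add2,r4:-47
cycle 14: - // r0:1,r1:Add1,r2:8,r3:Add2,r4:-47
cycle 15: CDB Add2=10 // r0:1,r1:Add1,r2:8,r3:10,r4:-47
cycle 16: CDB Add1=444 // r0:1,r1:444,r2:8,r3:10,r4:-47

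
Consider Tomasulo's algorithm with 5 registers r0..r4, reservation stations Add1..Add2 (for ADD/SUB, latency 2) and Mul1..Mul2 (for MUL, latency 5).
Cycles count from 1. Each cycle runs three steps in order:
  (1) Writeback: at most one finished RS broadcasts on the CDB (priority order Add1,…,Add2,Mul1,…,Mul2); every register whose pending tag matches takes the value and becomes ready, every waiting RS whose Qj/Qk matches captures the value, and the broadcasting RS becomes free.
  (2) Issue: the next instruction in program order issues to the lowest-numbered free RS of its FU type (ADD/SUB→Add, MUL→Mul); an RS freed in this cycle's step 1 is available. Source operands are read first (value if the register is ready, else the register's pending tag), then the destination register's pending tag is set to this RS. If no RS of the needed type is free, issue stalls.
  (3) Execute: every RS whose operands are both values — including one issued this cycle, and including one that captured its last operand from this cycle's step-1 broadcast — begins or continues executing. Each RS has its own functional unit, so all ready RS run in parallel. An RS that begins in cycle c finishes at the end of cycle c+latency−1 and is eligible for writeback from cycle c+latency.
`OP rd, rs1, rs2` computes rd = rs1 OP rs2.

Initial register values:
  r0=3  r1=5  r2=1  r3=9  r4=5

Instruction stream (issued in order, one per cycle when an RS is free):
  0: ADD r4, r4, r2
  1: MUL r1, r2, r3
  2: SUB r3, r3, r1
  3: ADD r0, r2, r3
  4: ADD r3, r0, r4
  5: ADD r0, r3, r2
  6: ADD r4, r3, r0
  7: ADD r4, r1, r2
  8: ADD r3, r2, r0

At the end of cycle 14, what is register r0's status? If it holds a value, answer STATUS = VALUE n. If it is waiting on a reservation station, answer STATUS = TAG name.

c1: issue ADD r4<-Add1 | r0:3,r1:5,r2:1,r3:9,r4:Add1
c2: issue MUL r1<-Mul1 | r0:3,r1:Mul1,r2:1,r3:9,r4:Add1
c3: CDB Add1=6; issue SUB r3<-Add1 | r0:3,r1:Mul1,r2:1,r3:Add1,r4:6
c4: issue ADD r0<-Add2 | r0:Add2,r1:Mul1,r2:1,r3:Add1,r4:6
c5: stall | r0:Add2,r1:Mul1,r2:1,r3:Add1,r4:6
c6: stall | r0:Add2,r1:Mul1,r2:1,r3:Add1,r4:6
c7: CDB Mul1=9; stall | r0:Add2,r1:9,r2:1,r3:Add1,r4:6
c8: stall | r0:Add2,r1:9,r2:1,r3:Add1,r4:6
c9: CDB Add1=0; issue ADD r3<-Add1 | r0:Add2,r1:9,r2:1,r3:Add1,r4:6
c10: stall | r0:Add2,r1:9,r2:1,r3:Add1,r4:6
c11: CDB Add2=1; issue ADD r0<-Add2 | r0:Add2,r1:9,r2:1,r3:Add1,r4:6
c12: stall | r0:Add2,r1:9,r2:1,r3:Add1,r4:6
c13: CDB Add1=7; issue ADD r4<-Add1 | r0:Add2,r1:9,r2:1,r3:7,r4:Add1
c14: stall | r0:Add2,r1:9,r2:1,r3:7,r4:Add1

STATUS = TAG Add2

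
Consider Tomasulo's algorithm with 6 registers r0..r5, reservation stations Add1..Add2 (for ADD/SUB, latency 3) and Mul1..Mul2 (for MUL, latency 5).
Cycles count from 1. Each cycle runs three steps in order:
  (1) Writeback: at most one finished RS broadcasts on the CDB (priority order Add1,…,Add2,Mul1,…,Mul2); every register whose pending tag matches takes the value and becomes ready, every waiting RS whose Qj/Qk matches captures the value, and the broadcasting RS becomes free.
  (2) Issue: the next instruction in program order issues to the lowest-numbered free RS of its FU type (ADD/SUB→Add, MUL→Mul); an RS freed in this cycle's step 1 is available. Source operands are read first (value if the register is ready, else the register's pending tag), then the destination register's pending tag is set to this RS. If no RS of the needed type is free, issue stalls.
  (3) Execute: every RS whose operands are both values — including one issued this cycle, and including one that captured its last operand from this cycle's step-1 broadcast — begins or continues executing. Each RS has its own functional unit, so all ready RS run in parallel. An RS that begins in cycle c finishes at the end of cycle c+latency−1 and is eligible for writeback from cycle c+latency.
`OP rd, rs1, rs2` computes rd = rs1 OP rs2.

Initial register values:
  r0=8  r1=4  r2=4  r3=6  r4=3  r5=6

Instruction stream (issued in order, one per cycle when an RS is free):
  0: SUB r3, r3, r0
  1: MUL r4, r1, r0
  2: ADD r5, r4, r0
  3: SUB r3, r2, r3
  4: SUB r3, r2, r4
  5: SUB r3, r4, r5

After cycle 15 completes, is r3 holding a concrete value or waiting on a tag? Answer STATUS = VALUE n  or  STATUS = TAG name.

STATUS = VALUE -8

cycle 1: issue SUB r3<-Add1 // r0:8,r1:4,r2:4,r3:Add1,r4:3,r5:6
cycle 2: issue MUL r4<-Mul1 // r0:8,r1:4,r2:4,r3:Add1,r4:Mul1,r5:6
cycle 3: issue ADD r5<-Add2 // r0:8,r1:4,r2:4,r3:Add1,r4:Mul1,r5:Add2
cycle 4: CDB Add1=-2; issue SUB r3<-Add1 // r0:8,r1:4,r2:4,r3:Add1,r4:Mul1,r5:Add2
cycle 5: stall // r0:8,r1:4,r2:4,r3:Add1,r4:Mul1,r5:Add2
cycle 6: stall // r0:8,r1:4,r2:4,r3:Add1,r4:Mul1,r5:Add2
cycle 7: CDB Add1=6; issue SUB r3<-Add1 // r0:8,r1:4,r2:4,r3:Add1,r4:Mul1,r5:Add2
cycle 8: CDB Mul1=32; stall // r0:8,r1:4,r2:4,r3:Add1,r4:32,r5:Add2
cycle 9: stall // r0:8,r1:4,r2:4,r3:Add1,r4:32,r5:Add2
cycle 10: stall // r0:8,r1:4,r2:4,r3:Add1,r4:32,r5:Add2
cycle 11: CDB Add1=-28; issue SUB r3<-Add1 // r0:8,r1:4,r2:4,r3:Add1,r4:32,r5:Add2
cycle 12: CDB Add2=40 // r0:8,r1:4,r2:4,r3:Add1,r4:32,r5:40
cycle 13: - // r0:8,r1:4,r2:4,r3:Add1,r4:32,r5:40
cycle 14: - // r0:8,r1:4,r2:4,r3:Add1,r4:32,r5:40
cycle 15: CDB Add1=-8 // r0:8,r1:4,r2:4,r3:-8,r4:32,r5:40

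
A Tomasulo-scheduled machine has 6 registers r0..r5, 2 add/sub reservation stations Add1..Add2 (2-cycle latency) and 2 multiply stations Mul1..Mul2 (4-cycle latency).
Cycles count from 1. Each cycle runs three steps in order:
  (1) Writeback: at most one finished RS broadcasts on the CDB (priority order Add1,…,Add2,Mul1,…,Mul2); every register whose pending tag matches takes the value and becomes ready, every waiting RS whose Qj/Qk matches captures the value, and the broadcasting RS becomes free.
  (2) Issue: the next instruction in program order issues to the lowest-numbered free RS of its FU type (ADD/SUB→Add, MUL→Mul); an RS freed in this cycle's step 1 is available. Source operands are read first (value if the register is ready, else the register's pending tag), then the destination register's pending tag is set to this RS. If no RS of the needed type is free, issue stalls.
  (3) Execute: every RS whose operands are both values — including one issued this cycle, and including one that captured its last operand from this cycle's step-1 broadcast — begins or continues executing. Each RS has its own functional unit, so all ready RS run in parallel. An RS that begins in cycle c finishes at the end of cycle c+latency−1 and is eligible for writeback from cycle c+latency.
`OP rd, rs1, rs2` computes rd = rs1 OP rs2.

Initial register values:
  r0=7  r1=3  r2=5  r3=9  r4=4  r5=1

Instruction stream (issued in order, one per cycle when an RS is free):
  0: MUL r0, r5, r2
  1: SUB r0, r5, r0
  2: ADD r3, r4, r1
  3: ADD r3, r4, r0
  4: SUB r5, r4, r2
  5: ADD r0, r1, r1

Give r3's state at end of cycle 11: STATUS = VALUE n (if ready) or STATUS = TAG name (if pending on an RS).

STATUS = VALUE 0

cycle 1: issue MUL r0<-Mul1 // r0:Mul1,r1:3,r2:5,r3:9,r4:4,r5:1
cycle 2: issue SUB r0<-Add1 // r0:Add1,r1:3,r2:5,r3:9,r4:4,r5:1
cycle 3: issue ADD r3<-Add2 // r0:Add1,r1:3,r2:5,r3:Add2,r4:4,r5:1
cycle 4: stall // r0:Add1,r1:3,r2:5,r3:Add2,r4:4,r5:1
cycle 5: CDB Add2=7; issue ADD r3<-Add2 // r0:Add1,r1:3,r2:5,r3:Add2,r4:4,r5:1
cycle 6: CDB Mul1=5; stall // r0:Add1,r1:3,r2:5,r3:Add2,r4:4,r5:1
cycle 7: stall // r0:Add1,r1:3,r2:5,r3:Add2,r4:4,r5:1
cycle 8: CDB Add1=-4; issue SUB r5<-Add1 // r0:-4,r1:3,r2:5,r3:Add2,r4:4,r5:Add1
cycle 9: stall // r0:-4,r1:3,r2:5,r3:Add2,r4:4,r5:Add1
cycle 10: CDB Add1=-1; issue ADD r0<-Add1 // r0:Add1,r1:3,r2:5,r3:Add2,r4:4,r5:-1
cycle 11: CDB Add2=0 // r0:Add1,r1:3,r2:5,r3:0,r4:4,r5:-1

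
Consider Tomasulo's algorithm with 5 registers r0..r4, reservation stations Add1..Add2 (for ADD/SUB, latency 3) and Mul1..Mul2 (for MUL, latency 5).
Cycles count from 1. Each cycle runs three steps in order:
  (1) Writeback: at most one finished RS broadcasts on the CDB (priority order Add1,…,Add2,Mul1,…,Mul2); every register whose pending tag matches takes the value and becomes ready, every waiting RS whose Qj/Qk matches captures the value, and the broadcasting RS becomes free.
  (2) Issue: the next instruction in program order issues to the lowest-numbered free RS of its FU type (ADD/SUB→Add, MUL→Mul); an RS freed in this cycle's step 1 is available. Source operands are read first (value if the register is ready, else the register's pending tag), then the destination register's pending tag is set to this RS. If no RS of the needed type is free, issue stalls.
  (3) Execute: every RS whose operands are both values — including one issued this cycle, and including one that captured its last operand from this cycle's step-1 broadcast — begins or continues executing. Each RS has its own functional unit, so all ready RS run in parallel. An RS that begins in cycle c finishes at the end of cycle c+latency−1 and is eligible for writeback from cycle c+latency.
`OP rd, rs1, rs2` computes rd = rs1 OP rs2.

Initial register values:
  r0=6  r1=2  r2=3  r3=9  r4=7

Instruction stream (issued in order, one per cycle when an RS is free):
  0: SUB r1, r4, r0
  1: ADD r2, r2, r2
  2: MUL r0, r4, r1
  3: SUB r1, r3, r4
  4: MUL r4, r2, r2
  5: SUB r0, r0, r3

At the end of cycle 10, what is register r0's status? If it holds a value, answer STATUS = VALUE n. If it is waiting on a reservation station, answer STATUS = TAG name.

STATUS = TAG Add2

  c1: issue SUB r1<-Add1  regs: r0:6,r1:Add1,r2:3,r3:9,r4:7
  c2: issue ADD r2<-Add2  regs: r0:6,r1:Add1,r2:Add2,r3:9,r4:7
  c3: issue MUL r0<-Mul1  regs: r0:Mul1,r1:Add1,r2:Add2,r3:9,r4:7
  c4: CDB Add1=1; issue SUB r1<-Add1  regs: r0:Mul1,r1:Add1,r2:Add2,r3:9,r4:7
  c5: CDB Add2=6; issue MUL r4<-Mul2  regs: r0:Mul1,r1:Add1,r2:6,r3:9,r4:Mul2
  c6: issue SUB r0<-Add2  regs: r0:Add2,r1:Add1,r2:6,r3:9,r4:Mul2
  c7: CDB Add1=2  regs: r0:Add2,r1:2,r2:6,r3:9,r4:Mul2
  c8: -  regs: r0:Add2,r1:2,r2:6,r3:9,r4:Mul2
  c9: CDB Mul1=7  regs: r0:Add2,r1:2,r2:6,r3:9,r4:Mul2
  c10: CDB Mul2=36  regs: r0:Add2,r1:2,r2:6,r3:9,r4:36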